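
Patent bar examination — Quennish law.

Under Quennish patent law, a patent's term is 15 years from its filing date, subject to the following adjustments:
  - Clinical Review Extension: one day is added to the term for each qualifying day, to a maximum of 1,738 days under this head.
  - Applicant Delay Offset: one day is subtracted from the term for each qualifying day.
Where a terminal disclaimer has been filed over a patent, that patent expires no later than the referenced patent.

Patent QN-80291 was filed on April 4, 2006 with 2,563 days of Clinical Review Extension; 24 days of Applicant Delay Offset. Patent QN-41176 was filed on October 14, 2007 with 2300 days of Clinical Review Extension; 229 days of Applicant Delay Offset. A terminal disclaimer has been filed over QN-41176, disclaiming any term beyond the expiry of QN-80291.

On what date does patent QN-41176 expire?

Natural term of QN-41176:
  Base: filing + 15 years → 14 October 2022.
  Clinical Review Extension: 2300 days claimed exceeds the 1738-day cap, so +1738 days → 18 July 2027.
  Applicant Delay Offset: −229 days → 1 December 2026.
Expiry of referenced patent QN-80291:
  Base: filing + 15 years → 4 April 2021.
  Clinical Review Extension: 2563 days claimed exceeds the 1738-day cap, so +1738 days → 6 January 2026.
  Applicant Delay Offset: −24 days → 13 December 2025.
Terminal disclaimer: QN-41176 expires on the earlier of 1 December 2026 and 13 December 2025.

2025-12-13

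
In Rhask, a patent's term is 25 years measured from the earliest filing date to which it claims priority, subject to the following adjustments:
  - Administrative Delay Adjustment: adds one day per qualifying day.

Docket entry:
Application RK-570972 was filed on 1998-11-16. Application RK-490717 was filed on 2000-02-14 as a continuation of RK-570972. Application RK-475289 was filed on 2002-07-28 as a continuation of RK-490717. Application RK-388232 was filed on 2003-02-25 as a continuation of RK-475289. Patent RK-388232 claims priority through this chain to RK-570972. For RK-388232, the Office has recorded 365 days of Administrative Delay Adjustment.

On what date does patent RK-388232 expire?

November 15, 2024

Earliest priority filing: 16 November 1998.
Base term: 16 November 1998 + 25 years → 16 November 2023.
Administrative Delay Adjustment: +365 days → 15 November 2024.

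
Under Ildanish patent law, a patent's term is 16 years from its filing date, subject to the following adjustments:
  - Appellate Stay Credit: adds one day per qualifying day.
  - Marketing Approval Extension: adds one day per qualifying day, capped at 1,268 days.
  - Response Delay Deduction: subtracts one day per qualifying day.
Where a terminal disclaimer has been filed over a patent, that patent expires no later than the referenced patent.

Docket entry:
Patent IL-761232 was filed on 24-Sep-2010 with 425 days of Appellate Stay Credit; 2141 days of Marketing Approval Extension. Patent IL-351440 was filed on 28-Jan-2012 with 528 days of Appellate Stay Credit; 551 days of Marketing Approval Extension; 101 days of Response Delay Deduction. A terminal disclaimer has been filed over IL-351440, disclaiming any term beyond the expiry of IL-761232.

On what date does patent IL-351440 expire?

Natural term of IL-351440:
  Base: filing + 16 years → 28 January 2028.
  Appellate Stay Credit: +528 days → 9 July 2029.
  Marketing Approval Extension: 551 days (within the 1268-day cap) → +551 days → 11 January 2031.
  Response Delay Deduction: −101 days → 2 October 2030.
Expiry of referenced patent IL-761232:
  Base: filing + 16 years → 24 September 2026.
  Appellate Stay Credit: +425 days → 23 November 2027.
  Marketing Approval Extension: 2141 days claimed exceeds the 1268-day cap, so +1268 days → 14 May 2031.
Terminal disclaimer: IL-351440 expires on the earlier of 2 October 2030 and 14 May 2031.

2030-10-02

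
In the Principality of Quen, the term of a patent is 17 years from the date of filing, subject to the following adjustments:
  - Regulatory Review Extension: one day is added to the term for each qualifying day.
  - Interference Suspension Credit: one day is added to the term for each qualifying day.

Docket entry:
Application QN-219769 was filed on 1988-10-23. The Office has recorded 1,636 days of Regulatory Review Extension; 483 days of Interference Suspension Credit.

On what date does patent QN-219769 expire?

Base term: filing date + 17 years → 23 October 2005.
Regulatory Review Extension: +1636 days → 16 April 2010.
Interference Suspension Credit: +483 days → 12 August 2011.

August 12, 2011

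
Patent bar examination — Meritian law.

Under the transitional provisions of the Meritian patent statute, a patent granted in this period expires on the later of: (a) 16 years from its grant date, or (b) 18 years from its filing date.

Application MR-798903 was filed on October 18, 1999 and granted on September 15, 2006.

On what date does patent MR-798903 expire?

2022-09-15

(a) grant + 16 years → 15 September 2022.
(b) filing + 18 years → 18 October 2017.
Later of the two: 15 September 2022.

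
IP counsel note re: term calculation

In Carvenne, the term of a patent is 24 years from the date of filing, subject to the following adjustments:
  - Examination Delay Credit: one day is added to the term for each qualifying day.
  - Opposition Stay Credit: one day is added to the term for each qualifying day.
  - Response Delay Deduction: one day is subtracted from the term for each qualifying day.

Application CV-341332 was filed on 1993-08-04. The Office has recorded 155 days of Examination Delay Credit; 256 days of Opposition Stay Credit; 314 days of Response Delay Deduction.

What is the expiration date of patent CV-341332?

2017-11-09

Base term: filing date + 24 years → 4 August 2017.
Examination Delay Credit: +155 days → 6 January 2018.
Opposition Stay Credit: +256 days → 19 September 2018.
Response Delay Deduction: −314 days → 9 November 2017.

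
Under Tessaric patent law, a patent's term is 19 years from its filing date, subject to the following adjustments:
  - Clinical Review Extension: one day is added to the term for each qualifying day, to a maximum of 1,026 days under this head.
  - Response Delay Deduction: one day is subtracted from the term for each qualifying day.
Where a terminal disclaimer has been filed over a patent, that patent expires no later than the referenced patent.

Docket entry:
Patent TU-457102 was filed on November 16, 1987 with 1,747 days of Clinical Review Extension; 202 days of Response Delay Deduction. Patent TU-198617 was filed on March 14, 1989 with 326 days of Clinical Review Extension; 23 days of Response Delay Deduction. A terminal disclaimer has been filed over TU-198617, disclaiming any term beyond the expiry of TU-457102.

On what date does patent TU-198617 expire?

2009-01-11

Natural term of TU-198617:
  Base: filing + 19 years → 14 March 2008.
  Clinical Review Extension: 326 days (within the 1026-day cap) → +326 days → 3 February 2009.
  Response Delay Deduction: −23 days → 11 January 2009.
Expiry of referenced patent TU-457102:
  Base: filing + 19 years → 16 November 2006.
  Clinical Review Extension: 1747 days claimed exceeds the 1026-day cap, so +1026 days → 7 September 2009.
  Response Delay Deduction: −202 days → 17 February 2009.
Terminal disclaimer: TU-198617 expires on the earlier of 11 January 2009 and 17 February 2009.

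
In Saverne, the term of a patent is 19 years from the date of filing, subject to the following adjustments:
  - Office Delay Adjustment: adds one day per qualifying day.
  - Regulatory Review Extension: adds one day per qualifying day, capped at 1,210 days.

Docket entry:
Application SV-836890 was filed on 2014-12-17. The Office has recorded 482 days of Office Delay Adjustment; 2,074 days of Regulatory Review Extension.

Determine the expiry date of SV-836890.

Base term: filing date + 19 years → 17 December 2033.
Office Delay Adjustment: +482 days → 13 April 2035.
Regulatory Review Extension: 2074 days claimed exceeds the 1210-day cap, so +1210 days → 5 August 2038.

2038-08-05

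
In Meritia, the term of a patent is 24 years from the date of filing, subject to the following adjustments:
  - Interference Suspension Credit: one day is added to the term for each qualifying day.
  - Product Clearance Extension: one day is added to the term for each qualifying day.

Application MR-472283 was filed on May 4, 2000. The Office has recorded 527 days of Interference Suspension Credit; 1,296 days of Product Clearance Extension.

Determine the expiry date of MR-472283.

May 1, 2029

Base term: filing date + 24 years → 4 May 2024.
Interference Suspension Credit: +527 days → 13 October 2025.
Product Clearance Extension: +1296 days → 1 May 2029.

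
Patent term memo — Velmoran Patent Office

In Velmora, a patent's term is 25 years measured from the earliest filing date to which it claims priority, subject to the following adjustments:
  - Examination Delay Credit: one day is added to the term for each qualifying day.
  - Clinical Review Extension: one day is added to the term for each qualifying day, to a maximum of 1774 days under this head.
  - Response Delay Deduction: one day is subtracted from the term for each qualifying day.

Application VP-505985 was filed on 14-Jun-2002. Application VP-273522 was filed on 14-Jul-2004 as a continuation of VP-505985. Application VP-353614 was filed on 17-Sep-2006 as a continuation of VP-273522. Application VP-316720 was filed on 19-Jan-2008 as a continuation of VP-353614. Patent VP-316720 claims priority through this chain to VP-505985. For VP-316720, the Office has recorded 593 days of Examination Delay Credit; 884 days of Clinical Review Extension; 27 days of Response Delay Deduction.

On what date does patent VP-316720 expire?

June 3, 2031

Earliest priority filing: 14 June 2002.
Base term: 14 June 2002 + 25 years → 14 June 2027.
Examination Delay Credit: +593 days → 27 January 2029.
Clinical Review Extension: 884 days (within the 1774-day cap) → +884 days → 30 June 2031.
Response Delay Deduction: −27 days → 3 June 2031.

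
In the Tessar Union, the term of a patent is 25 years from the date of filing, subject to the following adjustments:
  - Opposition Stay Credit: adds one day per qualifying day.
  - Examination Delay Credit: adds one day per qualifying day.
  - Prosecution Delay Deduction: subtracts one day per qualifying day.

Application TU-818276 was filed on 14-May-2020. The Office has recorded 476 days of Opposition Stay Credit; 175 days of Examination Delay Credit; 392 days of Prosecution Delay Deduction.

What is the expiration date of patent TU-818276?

Base term: filing date + 25 years → 14 May 2045.
Opposition Stay Credit: +476 days → 2 September 2046.
Examination Delay Credit: +175 days → 24 February 2047.
Prosecution Delay Deduction: −392 days → 28 January 2046.

2046-01-28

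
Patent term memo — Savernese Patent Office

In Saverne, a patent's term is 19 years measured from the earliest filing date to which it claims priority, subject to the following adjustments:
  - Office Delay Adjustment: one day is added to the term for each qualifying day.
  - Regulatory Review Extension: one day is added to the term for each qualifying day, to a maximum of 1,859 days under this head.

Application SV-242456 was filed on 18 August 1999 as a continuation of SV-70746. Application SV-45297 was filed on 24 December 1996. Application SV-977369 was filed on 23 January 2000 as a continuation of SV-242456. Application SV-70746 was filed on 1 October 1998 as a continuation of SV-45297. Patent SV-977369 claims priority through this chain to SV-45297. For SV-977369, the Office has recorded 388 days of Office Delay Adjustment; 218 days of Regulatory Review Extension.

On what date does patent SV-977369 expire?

August 21, 2017

Earliest priority filing: 24 December 1996.
Base term: 24 December 1996 + 19 years → 24 December 2015.
Office Delay Adjustment: +388 days → 15 January 2017.
Regulatory Review Extension: 218 days (within the 1859-day cap) → +218 days → 21 August 2017.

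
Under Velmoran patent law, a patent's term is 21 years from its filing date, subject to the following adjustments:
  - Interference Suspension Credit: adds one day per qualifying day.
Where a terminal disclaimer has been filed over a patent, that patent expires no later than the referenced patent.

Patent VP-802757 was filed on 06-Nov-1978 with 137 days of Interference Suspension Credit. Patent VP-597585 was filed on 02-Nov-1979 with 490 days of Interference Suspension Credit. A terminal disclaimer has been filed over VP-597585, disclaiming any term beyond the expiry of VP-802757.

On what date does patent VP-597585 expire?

Natural term of VP-597585:
  Base: filing + 21 years → 2 November 2000.
  Interference Suspension Credit: +490 days → 7 March 2002.
Expiry of referenced patent VP-802757:
  Base: filing + 21 years → 6 November 1999.
  Interference Suspension Credit: +137 days → 22 March 2000.
Terminal disclaimer: VP-597585 expires on the earlier of 7 March 2002 and 22 March 2000.

2000-03-22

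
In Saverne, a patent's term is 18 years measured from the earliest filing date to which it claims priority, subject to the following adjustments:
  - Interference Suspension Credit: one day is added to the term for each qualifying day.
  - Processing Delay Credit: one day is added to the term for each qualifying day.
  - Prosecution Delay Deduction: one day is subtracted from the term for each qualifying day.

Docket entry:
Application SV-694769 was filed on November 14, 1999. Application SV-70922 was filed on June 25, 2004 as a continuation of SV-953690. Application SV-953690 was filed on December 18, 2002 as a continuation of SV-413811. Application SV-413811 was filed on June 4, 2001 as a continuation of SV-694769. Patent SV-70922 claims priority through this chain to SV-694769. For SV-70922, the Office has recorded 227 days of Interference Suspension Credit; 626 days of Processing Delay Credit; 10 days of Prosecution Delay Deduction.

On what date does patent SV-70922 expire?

2020-03-06

Earliest priority filing: 14 November 1999.
Base term: 14 November 1999 + 18 years → 14 November 2017.
Interference Suspension Credit: +227 days → 29 June 2018.
Processing Delay Credit: +626 days → 16 March 2020.
Prosecution Delay Deduction: −10 days → 6 March 2020.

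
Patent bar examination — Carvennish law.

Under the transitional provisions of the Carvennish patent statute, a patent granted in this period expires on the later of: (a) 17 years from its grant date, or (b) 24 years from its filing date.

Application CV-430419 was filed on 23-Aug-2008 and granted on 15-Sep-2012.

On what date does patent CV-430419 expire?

August 23, 2032

(a) grant + 17 years → 15 September 2029.
(b) filing + 24 years → 23 August 2032.
Later of the two: 23 August 2032.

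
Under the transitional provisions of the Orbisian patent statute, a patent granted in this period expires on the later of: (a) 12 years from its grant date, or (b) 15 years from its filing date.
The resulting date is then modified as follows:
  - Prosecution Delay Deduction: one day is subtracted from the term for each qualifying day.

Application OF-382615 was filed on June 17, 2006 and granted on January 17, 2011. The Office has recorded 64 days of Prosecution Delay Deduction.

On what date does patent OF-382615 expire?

(a) grant + 12 years → 17 January 2023.
(b) filing + 15 years → 17 June 2021.
Later of the two: 17 January 2023.
Prosecution Delay Deduction: −64 days → 14 November 2022.

2022-11-14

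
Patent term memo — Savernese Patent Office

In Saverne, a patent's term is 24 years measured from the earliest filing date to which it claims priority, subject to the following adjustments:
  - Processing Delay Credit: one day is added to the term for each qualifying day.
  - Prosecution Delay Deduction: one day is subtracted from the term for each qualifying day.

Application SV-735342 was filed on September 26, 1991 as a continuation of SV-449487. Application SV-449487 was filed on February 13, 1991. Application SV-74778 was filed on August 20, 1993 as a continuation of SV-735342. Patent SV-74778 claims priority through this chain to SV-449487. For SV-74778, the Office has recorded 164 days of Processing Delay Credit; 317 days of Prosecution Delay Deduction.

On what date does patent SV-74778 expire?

Earliest priority filing: 13 February 1991.
Base term: 13 February 1991 + 24 years → 13 February 2015.
Processing Delay Credit: +164 days → 27 July 2015.
Prosecution Delay Deduction: −317 days → 13 September 2014.

2014-09-13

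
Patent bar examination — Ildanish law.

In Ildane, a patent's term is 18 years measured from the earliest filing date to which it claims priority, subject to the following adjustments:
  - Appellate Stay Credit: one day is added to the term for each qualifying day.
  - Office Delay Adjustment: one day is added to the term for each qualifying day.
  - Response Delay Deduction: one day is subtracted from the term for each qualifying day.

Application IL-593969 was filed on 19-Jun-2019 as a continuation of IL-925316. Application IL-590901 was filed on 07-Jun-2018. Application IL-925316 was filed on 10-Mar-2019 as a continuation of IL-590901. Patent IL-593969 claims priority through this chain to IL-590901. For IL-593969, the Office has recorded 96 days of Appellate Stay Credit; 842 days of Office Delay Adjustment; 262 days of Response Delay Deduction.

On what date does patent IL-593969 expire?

2038-04-14

Earliest priority filing: 7 June 2018.
Base term: 7 June 2018 + 18 years → 7 June 2036.
Appellate Stay Credit: +96 days → 11 September 2036.
Office Delay Adjustment: +842 days → 1 January 2039.
Response Delay Deduction: −262 days → 14 April 2038.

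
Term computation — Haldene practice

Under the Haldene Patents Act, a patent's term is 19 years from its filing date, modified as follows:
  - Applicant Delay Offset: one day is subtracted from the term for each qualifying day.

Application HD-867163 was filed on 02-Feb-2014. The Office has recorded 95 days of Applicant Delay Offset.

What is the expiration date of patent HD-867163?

Base term: filing date + 19 years → 2 February 2033.
Applicant Delay Offset: −95 days → 30 October 2032.

October 30, 2032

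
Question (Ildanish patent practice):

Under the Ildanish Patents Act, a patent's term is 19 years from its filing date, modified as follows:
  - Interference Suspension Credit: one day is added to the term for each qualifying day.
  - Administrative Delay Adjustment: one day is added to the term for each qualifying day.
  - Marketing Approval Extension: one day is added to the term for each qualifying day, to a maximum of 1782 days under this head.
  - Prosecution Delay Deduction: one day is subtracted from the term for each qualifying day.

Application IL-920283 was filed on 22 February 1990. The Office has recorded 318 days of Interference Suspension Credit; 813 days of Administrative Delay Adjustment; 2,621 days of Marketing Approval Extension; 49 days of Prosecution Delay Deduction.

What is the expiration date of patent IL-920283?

Base term: filing date + 19 years → 22 February 2009.
Interference Suspension Credit: +318 days → 6 January 2010.
Administrative Delay Adjustment: +813 days → 29 March 2012.
Marketing Approval Extension: 2621 days claimed exceeds the 1782-day cap, so +1782 days → 13 February 2017.
Prosecution Delay Deduction: −49 days → 26 December 2016.

2016-12-26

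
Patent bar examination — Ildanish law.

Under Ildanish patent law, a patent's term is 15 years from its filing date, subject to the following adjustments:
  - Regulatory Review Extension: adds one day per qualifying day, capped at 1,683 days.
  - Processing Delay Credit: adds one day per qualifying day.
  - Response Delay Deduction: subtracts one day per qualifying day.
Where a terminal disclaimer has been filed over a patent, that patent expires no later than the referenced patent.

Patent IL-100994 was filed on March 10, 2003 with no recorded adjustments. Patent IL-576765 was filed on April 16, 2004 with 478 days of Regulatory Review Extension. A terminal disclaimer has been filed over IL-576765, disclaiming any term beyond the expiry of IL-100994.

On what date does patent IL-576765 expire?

March 10, 2018

Natural term of IL-576765:
  Base: filing + 15 years → 16 April 2019.
  Regulatory Review Extension: 478 days (within the 1683-day cap) → +478 days → 6 August 2020.
Expiry of referenced patent IL-100994:
  Base: filing + 15 years → 10 March 2018.
Terminal disclaimer: IL-576765 expires on the earlier of 6 August 2020 and 10 March 2018.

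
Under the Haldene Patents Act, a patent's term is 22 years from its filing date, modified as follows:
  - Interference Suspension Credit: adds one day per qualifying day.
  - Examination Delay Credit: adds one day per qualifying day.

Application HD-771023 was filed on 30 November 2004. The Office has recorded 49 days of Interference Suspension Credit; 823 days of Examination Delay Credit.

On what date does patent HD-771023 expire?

April 20, 2029

Base term: filing date + 22 years → 30 November 2026.
Interference Suspension Credit: +49 days → 18 January 2027.
Examination Delay Credit: +823 days → 20 April 2029.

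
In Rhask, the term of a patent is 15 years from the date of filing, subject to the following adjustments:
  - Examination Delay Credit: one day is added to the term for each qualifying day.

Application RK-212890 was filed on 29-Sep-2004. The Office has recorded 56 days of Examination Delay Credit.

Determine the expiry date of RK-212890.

Base term: filing date + 15 years → 29 September 2019.
Examination Delay Credit: +56 days → 24 November 2019.

November 24, 2019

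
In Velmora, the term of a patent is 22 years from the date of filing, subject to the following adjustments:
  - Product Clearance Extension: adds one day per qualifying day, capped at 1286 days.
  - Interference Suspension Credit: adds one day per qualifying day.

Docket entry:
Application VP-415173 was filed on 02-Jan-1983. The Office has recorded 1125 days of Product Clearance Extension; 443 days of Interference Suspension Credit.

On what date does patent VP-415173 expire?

2009-04-19

Base term: filing date + 22 years → 2 January 2005.
Product Clearance Extension: 1125 days (within the 1286-day cap) → +1125 days → 1 February 2008.
Interference Suspension Credit: +443 days → 19 April 2009.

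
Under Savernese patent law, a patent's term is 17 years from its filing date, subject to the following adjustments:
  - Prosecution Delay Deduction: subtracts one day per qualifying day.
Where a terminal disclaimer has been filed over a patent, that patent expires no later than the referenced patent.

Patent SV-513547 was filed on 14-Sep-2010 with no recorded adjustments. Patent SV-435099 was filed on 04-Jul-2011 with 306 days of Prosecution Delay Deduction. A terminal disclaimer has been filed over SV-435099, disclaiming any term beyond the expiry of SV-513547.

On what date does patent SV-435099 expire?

2027-09-02

Natural term of SV-435099:
  Base: filing + 17 years → 4 July 2028.
  Prosecution Delay Deduction: −306 days → 2 September 2027.
Expiry of referenced patent SV-513547:
  Base: filing + 17 years → 14 September 2027.
Terminal disclaimer: SV-435099 expires on the earlier of 2 September 2027 and 14 September 2027.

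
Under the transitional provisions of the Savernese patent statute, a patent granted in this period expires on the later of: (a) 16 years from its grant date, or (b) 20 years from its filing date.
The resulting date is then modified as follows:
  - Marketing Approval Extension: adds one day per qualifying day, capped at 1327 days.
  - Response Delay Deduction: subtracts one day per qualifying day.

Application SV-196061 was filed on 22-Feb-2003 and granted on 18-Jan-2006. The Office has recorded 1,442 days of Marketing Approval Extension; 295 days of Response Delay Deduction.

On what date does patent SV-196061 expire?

December 20, 2025

(a) grant + 16 years → 18 January 2022.
(b) filing + 20 years → 22 February 2023.
Later of the two: 22 February 2023.
Marketing Approval Extension: 1442 days claimed exceeds the 1327-day cap, so +1327 days → 11 October 2026.
Response Delay Deduction: −295 days → 20 December 2025.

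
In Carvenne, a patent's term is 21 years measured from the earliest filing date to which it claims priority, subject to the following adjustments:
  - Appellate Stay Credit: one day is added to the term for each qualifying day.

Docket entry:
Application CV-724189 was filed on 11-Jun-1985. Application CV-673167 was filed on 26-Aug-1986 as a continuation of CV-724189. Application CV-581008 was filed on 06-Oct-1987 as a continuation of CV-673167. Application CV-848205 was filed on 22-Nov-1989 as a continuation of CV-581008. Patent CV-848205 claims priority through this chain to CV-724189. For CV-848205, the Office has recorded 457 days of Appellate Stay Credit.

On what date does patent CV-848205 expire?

Earliest priority filing: 11 June 1985.
Base term: 11 June 1985 + 21 years → 11 June 2006.
Appellate Stay Credit: +457 days → 11 September 2007.

2007-09-11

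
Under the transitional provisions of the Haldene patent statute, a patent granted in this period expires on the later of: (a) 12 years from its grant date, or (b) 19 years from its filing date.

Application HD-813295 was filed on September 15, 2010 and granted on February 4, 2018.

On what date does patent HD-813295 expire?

February 4, 2030

(a) grant + 12 years → 4 February 2030.
(b) filing + 19 years → 15 September 2029.
Later of the two: 4 February 2030.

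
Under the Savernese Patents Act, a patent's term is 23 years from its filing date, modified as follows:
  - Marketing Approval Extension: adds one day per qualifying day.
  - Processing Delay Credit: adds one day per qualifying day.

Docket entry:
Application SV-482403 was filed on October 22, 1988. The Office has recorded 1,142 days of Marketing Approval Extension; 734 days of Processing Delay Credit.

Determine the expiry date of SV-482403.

2016-12-10

Base term: filing date + 23 years → 22 October 2011.
Marketing Approval Extension: +1142 days → 7 December 2014.
Processing Delay Credit: +734 days → 10 December 2016.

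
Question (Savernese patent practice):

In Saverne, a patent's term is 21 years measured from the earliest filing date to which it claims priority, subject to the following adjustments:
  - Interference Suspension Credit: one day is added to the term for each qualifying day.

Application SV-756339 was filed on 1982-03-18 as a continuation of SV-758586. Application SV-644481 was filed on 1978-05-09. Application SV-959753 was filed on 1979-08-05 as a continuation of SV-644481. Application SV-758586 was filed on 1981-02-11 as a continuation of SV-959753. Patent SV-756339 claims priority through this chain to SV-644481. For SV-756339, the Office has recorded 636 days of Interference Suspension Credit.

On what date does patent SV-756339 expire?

Earliest priority filing: 9 May 1978.
Base term: 9 May 1978 + 21 years → 9 May 1999.
Interference Suspension Credit: +636 days → 3 February 2001.

2001-02-03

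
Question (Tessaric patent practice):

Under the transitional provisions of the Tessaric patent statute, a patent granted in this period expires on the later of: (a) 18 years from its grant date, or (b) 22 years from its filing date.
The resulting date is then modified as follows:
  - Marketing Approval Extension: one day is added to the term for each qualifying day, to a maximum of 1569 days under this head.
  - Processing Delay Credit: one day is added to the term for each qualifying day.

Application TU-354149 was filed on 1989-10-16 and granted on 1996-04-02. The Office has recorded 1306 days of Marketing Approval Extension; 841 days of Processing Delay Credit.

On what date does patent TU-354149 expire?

(a) grant + 18 years → 2 April 2014.
(b) filing + 22 years → 16 October 2011.
Later of the two: 2 April 2014.
Marketing Approval Extension: 1306 days (within the 1569-day cap) → +1306 days → 29 October 2017.
Processing Delay Credit: +841 days → 17 February 2020.

February 17, 2020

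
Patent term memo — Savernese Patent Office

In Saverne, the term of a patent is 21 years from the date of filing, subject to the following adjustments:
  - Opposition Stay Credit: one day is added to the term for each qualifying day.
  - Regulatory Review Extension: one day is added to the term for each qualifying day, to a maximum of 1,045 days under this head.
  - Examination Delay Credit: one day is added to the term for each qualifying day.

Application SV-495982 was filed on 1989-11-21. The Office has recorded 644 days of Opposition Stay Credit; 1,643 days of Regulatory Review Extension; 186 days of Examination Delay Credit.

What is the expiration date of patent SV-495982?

Base term: filing date + 21 years → 21 November 2010.
Opposition Stay Credit: +644 days → 26 August 2012.
Regulatory Review Extension: 1643 days claimed exceeds the 1045-day cap, so +1045 days → 7 July 2015.
Examination Delay Credit: +186 days → 9 January 2016.

January 9, 2016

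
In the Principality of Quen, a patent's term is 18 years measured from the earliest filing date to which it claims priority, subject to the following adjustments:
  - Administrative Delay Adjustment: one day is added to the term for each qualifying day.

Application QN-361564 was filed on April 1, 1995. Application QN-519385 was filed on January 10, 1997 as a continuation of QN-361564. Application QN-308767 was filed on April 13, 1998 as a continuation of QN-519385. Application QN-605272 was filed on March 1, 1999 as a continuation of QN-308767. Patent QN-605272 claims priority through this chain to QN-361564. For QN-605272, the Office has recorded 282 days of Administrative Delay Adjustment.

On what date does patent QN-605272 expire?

Earliest priority filing: 1 April 1995.
Base term: 1 April 1995 + 18 years → 1 April 2013.
Administrative Delay Adjustment: +282 days → 8 January 2014.

2014-01-08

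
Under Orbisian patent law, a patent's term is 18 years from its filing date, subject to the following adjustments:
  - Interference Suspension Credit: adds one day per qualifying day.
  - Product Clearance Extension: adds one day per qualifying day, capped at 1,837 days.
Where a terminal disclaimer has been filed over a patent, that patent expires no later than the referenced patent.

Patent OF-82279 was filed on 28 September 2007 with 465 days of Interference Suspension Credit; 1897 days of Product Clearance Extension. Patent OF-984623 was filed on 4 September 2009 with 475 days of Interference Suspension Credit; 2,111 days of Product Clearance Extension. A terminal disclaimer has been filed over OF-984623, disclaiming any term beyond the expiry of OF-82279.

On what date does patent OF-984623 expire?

January 17, 2032

Natural term of OF-984623:
  Base: filing + 18 years → 4 September 2027.
  Interference Suspension Credit: +475 days → 22 December 2028.
  Product Clearance Extension: 2111 days claimed exceeds the 1837-day cap, so +1837 days → 2 January 2034.
Expiry of referenced patent OF-82279:
  Base: filing + 18 years → 28 September 2025.
  Interference Suspension Credit: +465 days → 6 January 2027.
  Product Clearance Extension: 1897 days claimed exceeds the 1837-day cap, so +1837 days → 17 January 2032.
Terminal disclaimer: OF-984623 expires on the earlier of 2 January 2034 and 17 January 2032.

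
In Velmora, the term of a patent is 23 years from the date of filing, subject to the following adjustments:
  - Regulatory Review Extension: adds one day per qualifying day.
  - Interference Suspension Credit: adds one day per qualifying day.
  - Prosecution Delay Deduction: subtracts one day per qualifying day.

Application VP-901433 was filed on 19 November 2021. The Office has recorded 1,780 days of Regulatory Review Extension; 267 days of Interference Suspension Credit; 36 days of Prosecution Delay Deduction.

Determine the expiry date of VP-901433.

Base term: filing date + 23 years → 19 November 2044.
Regulatory Review Extension: +1780 days → 4 October 2049.
Interference Suspension Credit: +267 days → 28 June 2050.
Prosecution Delay Deduction: −36 days → 23 May 2050.

2050-05-23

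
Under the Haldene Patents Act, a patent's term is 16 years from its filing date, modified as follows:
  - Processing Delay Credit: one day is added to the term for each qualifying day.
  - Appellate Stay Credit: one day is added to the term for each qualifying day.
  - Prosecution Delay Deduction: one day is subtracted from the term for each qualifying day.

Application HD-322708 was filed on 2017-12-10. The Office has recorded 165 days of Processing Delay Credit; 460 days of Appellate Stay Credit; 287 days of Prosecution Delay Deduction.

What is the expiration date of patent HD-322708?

Base term: filing date + 16 years → 10 December 2033.
Processing Delay Credit: +165 days → 24 May 2034.
Appellate Stay Credit: +460 days → 27 August 2035.
Prosecution Delay Deduction: −287 days → 13 November 2034.

2034-11-13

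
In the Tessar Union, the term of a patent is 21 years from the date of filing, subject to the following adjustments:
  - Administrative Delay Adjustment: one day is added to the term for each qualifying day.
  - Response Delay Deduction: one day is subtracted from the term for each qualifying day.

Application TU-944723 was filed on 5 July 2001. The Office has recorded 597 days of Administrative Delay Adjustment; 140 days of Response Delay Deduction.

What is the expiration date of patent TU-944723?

2023-10-05

Base term: filing date + 21 years → 5 July 2022.
Administrative Delay Adjustment: +597 days → 22 February 2024.
Response Delay Deduction: −140 days → 5 October 2023.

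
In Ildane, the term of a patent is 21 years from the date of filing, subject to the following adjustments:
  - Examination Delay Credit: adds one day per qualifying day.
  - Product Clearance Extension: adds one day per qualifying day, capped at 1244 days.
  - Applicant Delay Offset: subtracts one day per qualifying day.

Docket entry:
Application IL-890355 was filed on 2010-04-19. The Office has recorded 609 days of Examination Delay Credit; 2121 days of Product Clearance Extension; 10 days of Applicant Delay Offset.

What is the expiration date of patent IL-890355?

2036-05-05

Base term: filing date + 21 years → 19 April 2031.
Examination Delay Credit: +609 days → 18 December 2032.
Product Clearance Extension: 2121 days claimed exceeds the 1244-day cap, so +1244 days → 15 May 2036.
Applicant Delay Offset: −10 days → 5 May 2036.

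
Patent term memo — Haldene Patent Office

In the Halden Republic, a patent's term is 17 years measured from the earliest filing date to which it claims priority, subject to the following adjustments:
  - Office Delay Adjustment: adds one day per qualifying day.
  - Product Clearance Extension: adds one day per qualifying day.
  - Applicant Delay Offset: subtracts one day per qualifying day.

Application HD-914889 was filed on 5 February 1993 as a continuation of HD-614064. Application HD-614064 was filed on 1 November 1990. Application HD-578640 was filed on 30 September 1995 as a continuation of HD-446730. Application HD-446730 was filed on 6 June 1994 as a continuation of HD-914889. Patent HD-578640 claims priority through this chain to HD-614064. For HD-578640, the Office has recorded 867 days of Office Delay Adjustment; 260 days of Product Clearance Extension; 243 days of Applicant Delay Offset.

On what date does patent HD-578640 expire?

Earliest priority filing: 1 November 1990.
Base term: 1 November 1990 + 17 years → 1 November 2007.
Office Delay Adjustment: +867 days → 17 March 2010.
Product Clearance Extension: +260 days → 2 December 2010.
Applicant Delay Offset: −243 days → 3 April 2010.

April 3, 2010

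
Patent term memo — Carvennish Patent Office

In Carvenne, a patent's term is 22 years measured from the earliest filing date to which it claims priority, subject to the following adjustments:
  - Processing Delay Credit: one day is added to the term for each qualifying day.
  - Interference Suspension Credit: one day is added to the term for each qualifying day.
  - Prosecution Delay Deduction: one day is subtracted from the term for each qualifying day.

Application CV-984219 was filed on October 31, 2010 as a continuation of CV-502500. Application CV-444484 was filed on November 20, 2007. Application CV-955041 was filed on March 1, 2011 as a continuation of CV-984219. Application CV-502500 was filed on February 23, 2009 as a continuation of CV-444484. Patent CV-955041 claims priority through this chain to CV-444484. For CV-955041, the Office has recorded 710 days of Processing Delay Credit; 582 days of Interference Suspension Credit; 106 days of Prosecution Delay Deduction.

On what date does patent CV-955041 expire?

February 18, 2033

Earliest priority filing: 20 November 2007.
Base term: 20 November 2007 + 22 years → 20 November 2029.
Processing Delay Credit: +710 days → 31 October 2031.
Interference Suspension Credit: +582 days → 4 June 2033.
Prosecution Delay Deduction: −106 days → 18 February 2033.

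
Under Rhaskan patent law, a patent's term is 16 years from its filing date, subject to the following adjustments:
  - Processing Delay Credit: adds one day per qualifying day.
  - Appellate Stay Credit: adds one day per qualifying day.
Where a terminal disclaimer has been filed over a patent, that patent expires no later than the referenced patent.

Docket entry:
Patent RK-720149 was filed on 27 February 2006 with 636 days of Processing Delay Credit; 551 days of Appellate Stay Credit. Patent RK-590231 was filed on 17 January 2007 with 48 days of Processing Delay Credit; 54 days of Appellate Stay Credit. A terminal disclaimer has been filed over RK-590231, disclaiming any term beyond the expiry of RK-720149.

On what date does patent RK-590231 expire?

Natural term of RK-590231:
  Base: filing + 16 years → 17 January 2023.
  Processing Delay Credit: +48 days → 6 March 2023.
  Appellate Stay Credit: +54 days → 29 April 2023.
Expiry of referenced patent RK-720149:
  Base: filing + 16 years → 27 February 2022.
  Processing Delay Credit: +636 days → 25 November 2023.
  Appellate Stay Credit: +551 days → 29 May 2025.
Terminal disclaimer: RK-590231 expires on the earlier of 29 April 2023 and 29 May 2025.

2023-04-29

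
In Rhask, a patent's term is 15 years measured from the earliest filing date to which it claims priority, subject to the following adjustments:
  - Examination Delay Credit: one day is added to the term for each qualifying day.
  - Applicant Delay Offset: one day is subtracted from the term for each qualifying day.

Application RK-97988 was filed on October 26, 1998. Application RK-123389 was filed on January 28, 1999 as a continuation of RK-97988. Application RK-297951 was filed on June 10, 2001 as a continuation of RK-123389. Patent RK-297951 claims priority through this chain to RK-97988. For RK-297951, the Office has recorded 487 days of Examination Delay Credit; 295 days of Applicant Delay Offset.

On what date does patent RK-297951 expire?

May 6, 2014

Earliest priority filing: 26 October 1998.
Base term: 26 October 1998 + 15 years → 26 October 2013.
Examination Delay Credit: +487 days → 25 February 2015.
Applicant Delay Offset: −295 days → 6 May 2014.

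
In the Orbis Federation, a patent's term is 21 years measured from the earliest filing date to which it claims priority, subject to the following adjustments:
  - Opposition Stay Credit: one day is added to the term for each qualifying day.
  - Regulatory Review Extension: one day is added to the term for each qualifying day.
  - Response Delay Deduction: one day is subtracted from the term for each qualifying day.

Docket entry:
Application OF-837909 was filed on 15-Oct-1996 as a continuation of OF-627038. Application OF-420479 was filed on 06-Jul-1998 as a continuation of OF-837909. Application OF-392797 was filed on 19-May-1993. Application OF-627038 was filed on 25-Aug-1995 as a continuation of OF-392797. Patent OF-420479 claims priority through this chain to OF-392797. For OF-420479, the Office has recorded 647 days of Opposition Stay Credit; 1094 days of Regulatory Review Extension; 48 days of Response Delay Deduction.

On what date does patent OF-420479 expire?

January 6, 2019

Earliest priority filing: 19 May 1993.
Base term: 19 May 1993 + 21 years → 19 May 2014.
Opposition Stay Credit: +647 days → 25 February 2016.
Regulatory Review Extension: +1094 days → 23 February 2019.
Response Delay Deduction: −48 days → 6 January 2019.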